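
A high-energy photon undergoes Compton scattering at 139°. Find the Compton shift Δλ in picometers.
4.2575 pm

Using the Compton scattering formula:
Δλ = λ_C(1 - cos θ)

where λ_C = h/(m_e·c) ≈ 2.4263 pm is the Compton wavelength of an electron.

For θ = 139°:
cos(139°) = -0.7547
1 - cos(139°) = 1.7547

Δλ = 2.4263 × 1.7547
Δλ = 4.2575 pm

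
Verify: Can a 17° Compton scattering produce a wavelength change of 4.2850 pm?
No, inconsistent

Calculate the expected shift for θ = 17°:

Δλ_expected = λ_C(1 - cos(17°))
Δλ_expected = 2.4263 × (1 - cos(17°))
Δλ_expected = 2.4263 × 0.0437
Δλ_expected = 0.1060 pm

Given shift: 4.2850 pm
Expected shift: 0.1060 pm
Difference: 4.1790 pm

The values do not match. The given shift corresponds to θ ≈ 140.0°, not 17°.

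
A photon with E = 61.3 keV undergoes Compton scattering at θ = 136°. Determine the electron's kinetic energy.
10.4815 keV

By energy conservation: K_e = E_initial - E_final

First find the scattered photon energy:
Initial wavelength: λ = hc/E = 20.2258 pm
Compton shift: Δλ = λ_C(1 - cos(136°)) = 4.1717 pm
Final wavelength: λ' = 20.2258 + 4.1717 = 24.3975 pm
Final photon energy: E' = hc/λ' = 50.8185 keV

Electron kinetic energy:
K_e = E - E' = 61.3000 - 50.8185 = 10.4815 keV

(Intermediate values are shown rounded; full precision is carried through to the final answer.)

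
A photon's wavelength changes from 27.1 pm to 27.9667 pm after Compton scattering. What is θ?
50.00°

First find the wavelength shift:
Δλ = λ' - λ = 27.9667 - 27.1 = 0.8667 pm

Using Δλ = λ_C(1 - cos θ), with λ_C = h/(m_e·c) ≈ 2.42631024 pm:
cos θ = 1 - Δλ/λ_C
cos θ = 1 - 0.8667/2.42631024
cos θ = 0.642791

θ = arccos(0.642791)
θ = 50.00°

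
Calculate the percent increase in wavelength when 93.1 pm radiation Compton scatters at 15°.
0.0888%

Calculate the Compton shift:
Δλ = λ_C(1 - cos(15°))
Δλ = 2.4263 × (1 - cos(15°))
Δλ = 2.4263 × 0.0341
Δλ = 0.0827 pm

Percentage change:
(Δλ/λ₀) × 100 = (0.0827/93.1) × 100
= 0.0888%

(Intermediate values are shown rounded; full precision is carried through to the final answer.)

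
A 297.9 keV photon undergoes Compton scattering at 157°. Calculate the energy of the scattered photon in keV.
140.5449 keV

First convert energy to wavelength:
λ = hc/E, with hc ≈ 1239.842 keV·pm (i.e. 1239.842 eV·nm)

For E = 297.9 keV = 297900 eV:
λ = 1239.842 keV·pm / 297.9 keV
λ = 4.1619 pm

Calculate the Compton shift:
Δλ = λ_C(1 - cos(157°)) = 2.4263 × 1.9205
Δλ = 4.6597 pm

Final wavelength:
λ' = 4.1619 + 4.6597 = 8.8217 pm

Final energy:
E' = hc/λ' = 1239.842 / 8.8217 = 140.5449 keV

(Intermediate values are shown rounded; full precision is carried through to the final answer.)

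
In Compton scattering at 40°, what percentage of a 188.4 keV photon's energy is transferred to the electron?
0.0794 (or 7.94%)

Calculate initial and final photon energies:

Initial: E₀ = 188.4 keV → λ₀ = 6.5809 pm
Compton shift: Δλ = 0.5676 pm
Final wavelength: λ' = 7.1486 pm
Final energy: E' = 173.4396 keV

Fractional energy loss:
(E₀ - E')/E₀ = (188.4000 - 173.4396)/188.4000
= 14.9604/188.4000
= 0.0794
= 7.94%

(Intermediate values are shown rounded; full precision is carried through to the final answer.)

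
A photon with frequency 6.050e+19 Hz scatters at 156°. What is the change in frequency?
2.927e+19 Hz (decrease)

Convert frequency to wavelength (c = 299792458 m/s):
λ₀ = c/f₀ = 299792458/6.050e+19 = 4.9552472e-12 m = 4.9552 pm

Calculate Compton shift:
Δλ = λ_C(1 - cos(156°)) = 4.6429 pm

Final wavelength:
λ' = λ₀ + Δλ = 4.9552 + 4.6429 = 9.5981 pm

Final frequency:
f' = c/λ' = 299792458/9.5981022e-12 = 3.1234556e+19 Hz

Frequency shift (decrease):
Δf = f₀ - f' = 6.050e+19 - 3.1234556e+19 = 2.927e+19 Hz

(Intermediate values are shown rounded; full precision is carried through to the final answer.)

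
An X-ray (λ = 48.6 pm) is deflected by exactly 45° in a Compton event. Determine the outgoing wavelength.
49.3106 pm

Using the Compton formula: λ' = λ + λ_C(1 − cos θ)

For θ = 45°, cos θ = √2/2 (exact) ≈ 0.7071, so:
1 − cos 45° = 1 − (√2/2) ≈ 0.2929

Δλ = λ_C × 0.2929 = 2.4263 × 0.2929 = 0.7106 pm

λ' = 48.6 + 0.7106 = 49.3106 pm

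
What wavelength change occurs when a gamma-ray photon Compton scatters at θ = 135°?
4.1420 pm

Using the Compton scattering formula:
Δλ = λ_C(1 - cos θ)

where λ_C = h/(m_e·c) ≈ 2.4263 pm is the Compton wavelength of an electron.

For θ = 135°:
cos(135°) = -0.7071
1 - cos(135°) = 1.7071

Δλ = 2.4263 × 1.7071
Δλ = 4.1420 pm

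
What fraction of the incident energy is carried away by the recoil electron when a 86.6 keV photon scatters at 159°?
0.2468 (or 24.68%)

Calculate initial and final photon energies:

Initial: E₀ = 86.6 keV → λ₀ = 14.3169 pm
Compton shift: Δλ = 4.6915 pm
Final wavelength: λ' = 19.0083 pm
Final energy: E' = 65.2262 keV

Fractional energy loss:
(E₀ - E')/E₀ = (86.6000 - 65.2262)/86.6000
= 21.3738/86.6000
= 0.2468
= 24.68%

(Intermediate values are shown rounded; full precision is carried through to the final answer.)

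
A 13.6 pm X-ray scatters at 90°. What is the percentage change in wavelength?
17.8405%

Calculate the Compton shift:
Δλ = λ_C(1 - cos(90°))
Δλ = 2.4263 × (1 - cos(90°))
Δλ = 2.4263 × 1.0000
Δλ = 2.4263 pm

Percentage change:
(Δλ/λ₀) × 100 = (2.4263/13.6) × 100
= 17.8405%

(Intermediate values are shown rounded; full precision is carried through to the final answer.)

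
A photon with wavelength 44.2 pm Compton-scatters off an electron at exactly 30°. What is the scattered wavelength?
44.5251 pm

Using the Compton formula: λ' = λ + λ_C(1 − cos θ)

For θ = 30°, cos θ = √3/2 (exact) ≈ 0.8660, so:
1 − cos 30° = 1 − (√3/2) ≈ 0.1340

Δλ = λ_C × 0.1340 = 2.4263 × 0.1340 = 0.3251 pm

λ' = 44.2 + 0.3251 = 44.5251 pm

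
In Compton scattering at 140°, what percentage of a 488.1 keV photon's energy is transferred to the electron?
0.6278 (or 62.78%)

Calculate initial and final photon energies:

Initial: E₀ = 488.1 keV → λ₀ = 2.5401 pm
Compton shift: Δλ = 4.2850 pm
Final wavelength: λ' = 6.8251 pm
Final energy: E' = 181.6589 keV

Fractional energy loss:
(E₀ - E')/E₀ = (488.1000 - 181.6589)/488.1000
= 306.4411/488.1000
= 0.6278
= 62.78%

(Intermediate values are shown rounded; full precision is carried through to the final answer.)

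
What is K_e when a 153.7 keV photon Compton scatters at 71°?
25.9210 keV

By energy conservation: K_e = E_initial - E_final

First find the scattered photon energy:
Initial wavelength: λ = hc/E = 8.0666 pm
Compton shift: Δλ = λ_C(1 - cos(71°)) = 1.6364 pm
Final wavelength: λ' = 8.0666 + 1.6364 = 9.7030 pm
Final photon energy: E' = hc/λ' = 127.7790 keV

Electron kinetic energy:
K_e = E - E' = 153.7000 - 127.7790 = 25.9210 keV

(Intermediate values are shown rounded; full precision is carried through to the final answer.)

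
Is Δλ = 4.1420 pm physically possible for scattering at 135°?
Yes, consistent

Calculate the expected shift for θ = 135°:

Δλ_expected = λ_C(1 - cos(135°))
Δλ_expected = 2.4263 × (1 - cos(135°))
Δλ_expected = 2.4263 × 1.7071
Δλ_expected = 4.1420 pm

Given shift: 4.1420 pm
Expected shift: 4.1420 pm
Difference: 0.0000 pm

The values match. This is consistent with Compton scattering at the stated angle.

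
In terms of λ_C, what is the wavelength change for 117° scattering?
1.4540 λ_C

The Compton shift formula is:
Δλ = λ_C(1 - cos θ)

Dividing both sides by λ_C:
Δλ/λ_C = 1 - cos θ

For θ = 117°:
Δλ/λ_C = 1 - cos(117°)
Δλ/λ_C = 1 - -0.4540
Δλ/λ_C = 1.4540

This means the shift is 1.4540 × λ_C = 3.5278 pm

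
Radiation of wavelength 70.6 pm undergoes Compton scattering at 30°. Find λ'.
70.9251 pm

Using the Compton formula: λ' = λ + λ_C(1 − cos θ)

For θ = 30°, cos θ = √3/2 (exact) ≈ 0.8660, so:
1 − cos 30° = 1 − (√3/2) ≈ 0.1340

Δλ = λ_C × 0.1340 = 2.4263 × 0.1340 = 0.3251 pm

λ' = 70.6 + 0.3251 = 70.9251 pm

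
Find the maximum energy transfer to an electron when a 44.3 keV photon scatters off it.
6.5460 keV

Maximum energy transfer occurs at θ = 180° (backscattering).

Initial photon: E₀ = 44.3 keV → λ₀ = 27.9874 pm

Maximum Compton shift (at 180°):
Δλ_max = 2λ_C = 2 × 2.4263 = 4.8526 pm

Final wavelength:
λ' = 27.9874 + 4.8526 = 32.8400 pm

Minimum photon energy (maximum energy to electron):
E'_min = hc/λ' = 37.7540 keV

Maximum electron kinetic energy:
K_max = E₀ - E'_min = 44.3000 - 37.7540 = 6.5460 keV

(Intermediate values are shown rounded; full precision is carried through to the final answer.)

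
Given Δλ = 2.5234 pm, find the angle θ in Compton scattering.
92.29°

From the Compton formula Δλ = λ_C(1 - cos θ), we can solve for θ:

cos θ = 1 - Δλ/λ_C

Given:
- Δλ = 2.5234 pm
- λ_C = h/(m_e·c) ≈ 2.42631024 pm

cos θ = 1 - 2.5234/2.42631024
cos θ = 1 - 1.040015
cos θ = -0.040015

θ = arccos(-0.040015)
θ = 92.29°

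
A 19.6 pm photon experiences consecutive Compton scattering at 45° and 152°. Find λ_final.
24.8793 pm

Apply Compton shift twice:

First scattering at θ₁ = 45°:
Δλ₁ = λ_C(1 - cos(45°))
Δλ₁ = 2.4263 × 0.2929
Δλ₁ = 0.7106 pm

After first scattering:
λ₁ = 19.6 + 0.7106 = 20.3106 pm

Second scattering at θ₂ = 152°:
Δλ₂ = λ_C(1 - cos(152°))
Δλ₂ = 2.4263 × 1.8829
Δλ₂ = 4.5686 pm

Final wavelength:
λ₂ = 20.3106 + 4.5686 = 24.8793 pm

Total shift: Δλ_total = 0.7106 + 4.5686 = 5.2793 pm

(Intermediate values are shown rounded; full precision is carried through to the final answer.)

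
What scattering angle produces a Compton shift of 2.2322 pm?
85.41°

From the Compton formula Δλ = λ_C(1 - cos θ), we can solve for θ:

cos θ = 1 - Δλ/λ_C

Given:
- Δλ = 2.2322 pm
- λ_C = h/(m_e·c) ≈ 2.42631024 pm

cos θ = 1 - 2.2322/2.42631024
cos θ = 1 - 0.919998
cos θ = 0.080002

θ = arccos(0.080002)
θ = 85.41°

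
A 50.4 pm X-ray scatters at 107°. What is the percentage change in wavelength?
6.2216%

Calculate the Compton shift:
Δλ = λ_C(1 - cos(107°))
Δλ = 2.4263 × (1 - cos(107°))
Δλ = 2.4263 × 1.2924
Δλ = 3.1357 pm

Percentage change:
(Δλ/λ₀) × 100 = (3.1357/50.4) × 100
= 6.2216%

(Intermediate values are shown rounded; full precision is carried through to the final answer.)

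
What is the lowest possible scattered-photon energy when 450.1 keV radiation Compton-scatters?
162.9824 keV (at θ = 180°)

The scattered photon has minimum energy when its wavelength is maximum, i.e., when the Compton shift Δλ = λ_C(1 − cos θ) is maximum. This occurs at θ = 180° (backscattering), giving Δλ_max = 2λ_C = 4.8526 pm.

Initial wavelength: λ₀ = hc/E₀ = 2.7546 pm
Maximum final wavelength: λ'_max = λ₀ + 2λ_C = 2.7546 + 4.8526 = 7.6072 pm
Minimum final energy: E'_min = hc/λ'_max = 162.9824 keV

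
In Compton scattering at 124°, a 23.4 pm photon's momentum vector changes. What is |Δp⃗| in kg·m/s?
4.6561e-23 kg·m/s

Photon momentum magnitude is p = h/λ.

Initial momentum:
p₀ = h/λ = 6.6261e-34/2.3400e-11 = 2.8317e-23 kg·m/s

After scattering:
λ' = λ + Δλ = 23.4 + 3.7831 = 27.1831 pm
p' = h/λ' = 6.6261e-34/2.7183e-11 = 2.4376e-23 kg·m/s

Momentum is a vector; the scattered photon's direction makes angle θ = 124° with the incident direction. The magnitude of the vector change Δp⃗ = p⃗₀ − p⃗' is found from the law of cosines:
|Δp⃗|² = p₀² + p'² − 2p₀p'cos θ
|Δp⃗|² = (2.8317e-23)² + (2.4376e-23)² − 2·2.8317e-23·2.4376e-23·cos(124°)
|Δp⃗| = 4.6561e-23 kg·m/s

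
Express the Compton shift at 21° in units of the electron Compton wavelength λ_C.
0.0664 λ_C

The Compton shift formula is:
Δλ = λ_C(1 - cos θ)

Dividing both sides by λ_C:
Δλ/λ_C = 1 - cos θ

For θ = 21°:
Δλ/λ_C = 1 - cos(21°)
Δλ/λ_C = 1 - 0.9336
Δλ/λ_C = 0.0664

This means the shift is 0.0664 × λ_C = 0.1612 pm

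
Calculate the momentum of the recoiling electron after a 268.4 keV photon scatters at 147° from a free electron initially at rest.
2.0846e-22 kg·m/s

The electron is initially at rest, so by conservation of momentum:
p⃗_e = p⃗₀ − p⃗'  (incident photon momentum minus scattered photon momentum)

Photon momentum magnitudes (p = h/λ = E/c):
λ₀ = hc/E₀ = 4.6194 pm → p₀ = h/λ₀ = 1.4344e-22 kg·m/s
Δλ = λ_C(1 − cos 147°) = 4.4612 pm
λ' = 9.0806 pm → p' = h/λ' = 7.2970e-23 kg·m/s

The scattered photon makes angle θ = 147° with the incident direction, so by the law of cosines:
|p⃗_e|² = p₀² + p'² − 2p₀p'cos θ
|p⃗_e|² = (1.4344e-22)² + (7.2970e-23)² − 2·1.4344e-22·7.2970e-23·cos(147°)
|p⃗_e| = 2.0846e-22 kg·m/s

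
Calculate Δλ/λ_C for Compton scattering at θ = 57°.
0.4554 λ_C

The Compton shift formula is:
Δλ = λ_C(1 - cos θ)

Dividing both sides by λ_C:
Δλ/λ_C = 1 - cos θ

For θ = 57°:
Δλ/λ_C = 1 - cos(57°)
Δλ/λ_C = 1 - 0.5446
Δλ/λ_C = 0.4554

This means the shift is 0.4554 × λ_C = 1.1048 pm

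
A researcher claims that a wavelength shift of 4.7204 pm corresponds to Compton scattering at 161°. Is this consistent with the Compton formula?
Yes, consistent

Calculate the expected shift for θ = 161°:

Δλ_expected = λ_C(1 - cos(161°))
Δλ_expected = 2.4263 × (1 - cos(161°))
Δλ_expected = 2.4263 × 1.9455
Δλ_expected = 4.7204 pm

Given shift: 4.7204 pm
Expected shift: 4.7204 pm
Difference: 0.0000 pm

The values match. This is consistent with Compton scattering at the stated angle.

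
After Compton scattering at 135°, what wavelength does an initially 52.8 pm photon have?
56.9420 pm

Using the Compton formula: λ' = λ + λ_C(1 − cos θ)

For θ = 135°, cos θ = -√2/2 (exact) ≈ -0.7071, so:
1 − cos 135° = 1 − (-√2/2) ≈ 1.7071

Δλ = λ_C × 1.7071 = 2.4263 × 1.7071 = 4.1420 pm

λ' = 52.8 + 4.1420 = 56.9420 pm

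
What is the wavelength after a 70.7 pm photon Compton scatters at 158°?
75.3759 pm

Using the Compton scattering formula:
λ' = λ + Δλ = λ + λ_C(1 - cos θ)

Given:
- Initial wavelength λ = 70.7 pm
- Scattering angle θ = 158°
- Compton wavelength λ_C ≈ 2.4263 pm

Calculate the shift:
Δλ = 2.4263 × (1 - cos(158°))
Δλ = 2.4263 × 1.9272
Δλ = 4.6759 pm

Final wavelength:
λ' = 70.7 + 4.6759 = 75.3759 pm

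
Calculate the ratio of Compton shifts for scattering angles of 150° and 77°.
150° produces the larger shift by a factor of 2.408

Calculate both shifts using Δλ = λ_C(1 - cos θ):

For θ₁ = 77°:
Δλ₁ = 2.4263 × (1 - cos(77°))
Δλ₁ = 2.4263 × 0.7750
Δλ₁ = 1.8805 pm

For θ₂ = 150°:
Δλ₂ = 2.4263 × (1 - cos(150°))
Δλ₂ = 2.4263 × 1.8660
Δλ₂ = 4.5276 pm

The 150° angle produces the larger shift.
Ratio: 4.5276/1.8805 = 2.408

(Intermediate values are shown rounded; full precision is carried through to the final answer.)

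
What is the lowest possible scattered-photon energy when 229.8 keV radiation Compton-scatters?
120.9846 keV (at θ = 180°)

The scattered photon has minimum energy when its wavelength is maximum, i.e., when the Compton shift Δλ = λ_C(1 − cos θ) is maximum. This occurs at θ = 180° (backscattering), giving Δλ_max = 2λ_C = 4.8526 pm.

Initial wavelength: λ₀ = hc/E₀ = 5.3953 pm
Maximum final wavelength: λ'_max = λ₀ + 2λ_C = 5.3953 + 4.8526 = 10.2479 pm
Minimum final energy: E'_min = hc/λ'_max = 120.9846 keV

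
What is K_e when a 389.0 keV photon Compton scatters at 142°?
224.2484 keV

By energy conservation: K_e = E_initial - E_final

First find the scattered photon energy:
Initial wavelength: λ = hc/E = 3.1873 pm
Compton shift: Δλ = λ_C(1 - cos(142°)) = 4.3383 pm
Final wavelength: λ' = 3.1873 + 4.3383 = 7.5255 pm
Final photon energy: E' = hc/λ' = 164.7516 keV

Electron kinetic energy:
K_e = E - E' = 389.0000 - 164.7516 = 224.2484 keV

(Intermediate values are shown rounded; full precision is carried through to the final answer.)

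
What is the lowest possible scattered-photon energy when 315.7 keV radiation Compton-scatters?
141.2137 keV (at θ = 180°)

The scattered photon has minimum energy when its wavelength is maximum, i.e., when the Compton shift Δλ = λ_C(1 − cos θ) is maximum. This occurs at θ = 180° (backscattering), giving Δλ_max = 2λ_C = 4.8526 pm.

Initial wavelength: λ₀ = hc/E₀ = 3.9273 pm
Maximum final wavelength: λ'_max = λ₀ + 2λ_C = 3.9273 + 4.8526 = 8.7799 pm
Minimum final energy: E'_min = hc/λ'_max = 141.2137 keV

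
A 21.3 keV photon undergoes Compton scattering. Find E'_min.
19.6609 keV (at θ = 180°)

The scattered photon has minimum energy when its wavelength is maximum, i.e., when the Compton shift Δλ = λ_C(1 − cos θ) is maximum. This occurs at θ = 180° (backscattering), giving Δλ_max = 2λ_C = 4.8526 pm.

Initial wavelength: λ₀ = hc/E₀ = 58.2085 pm
Maximum final wavelength: λ'_max = λ₀ + 2λ_C = 58.2085 + 4.8526 = 63.0612 pm
Minimum final energy: E'_min = hc/λ'_max = 19.6609 keV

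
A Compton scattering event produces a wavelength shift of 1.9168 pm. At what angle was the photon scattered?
77.88°

From the Compton formula Δλ = λ_C(1 - cos θ), we can solve for θ:

cos θ = 1 - Δλ/λ_C

Given:
- Δλ = 1.9168 pm
- λ_C = h/(m_e·c) ≈ 2.42631024 pm

cos θ = 1 - 1.9168/2.42631024
cos θ = 1 - 0.790006
cos θ = 0.209994

θ = arccos(0.209994)
θ = 77.88°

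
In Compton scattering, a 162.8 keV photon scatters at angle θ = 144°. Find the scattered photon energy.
103.2774 keV

First convert energy to wavelength:
λ = hc/E, with hc ≈ 1239.842 keV·pm (i.e. 1239.842 eV·nm)

For E = 162.8 keV = 162800 eV:
λ = 1239.842 keV·pm / 162.8 keV
λ = 7.6157 pm

Calculate the Compton shift:
Δλ = λ_C(1 - cos(144°)) = 2.4263 × 1.8090
Δλ = 4.3892 pm

Final wavelength:
λ' = 7.6157 + 4.3892 = 12.0050 pm

Final energy:
E' = hc/λ' = 1239.842 / 12.0050 = 103.2774 keV

(Intermediate values are shown rounded; full precision is carried through to the final answer.)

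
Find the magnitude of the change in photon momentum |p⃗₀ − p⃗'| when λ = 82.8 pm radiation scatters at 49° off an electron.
6.6045e-24 kg·m/s

Photon momentum magnitude is p = h/λ.

Initial momentum:
p₀ = h/λ = 6.6261e-34/8.2800e-11 = 8.0025e-24 kg·m/s

After scattering:
λ' = λ + Δλ = 82.8 + 0.8345 = 83.6345 pm
p' = h/λ' = 6.6261e-34/8.3635e-11 = 7.9227e-24 kg·m/s

Momentum is a vector; the scattered photon's direction makes angle θ = 49° with the incident direction. The magnitude of the vector change Δp⃗ = p⃗₀ − p⃗' is found from the law of cosines:
|Δp⃗|² = p₀² + p'² − 2p₀p'cos θ
|Δp⃗|² = (8.0025e-24)² + (7.9227e-24)² − 2·8.0025e-24·7.9227e-24·cos(49°)
|Δp⃗| = 6.6045e-24 kg·m/s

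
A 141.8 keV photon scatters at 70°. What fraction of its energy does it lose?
0.1544 (or 15.44%)

Calculate initial and final photon energies:

Initial: E₀ = 141.8 keV → λ₀ = 8.7436 pm
Compton shift: Δλ = 1.5965 pm
Final wavelength: λ' = 10.3401 pm
Final energy: E' = 119.9067 keV

Fractional energy loss:
(E₀ - E')/E₀ = (141.8000 - 119.9067)/141.8000
= 21.8933/141.8000
= 0.1544
= 15.44%

(Intermediate values are shown rounded; full precision is carried through to the final answer.)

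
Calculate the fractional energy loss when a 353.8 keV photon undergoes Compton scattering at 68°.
0.3022 (or 30.22%)

Calculate initial and final photon energies:

Initial: E₀ = 353.8 keV → λ₀ = 3.5044 pm
Compton shift: Δλ = 1.5174 pm
Final wavelength: λ' = 5.0218 pm
Final energy: E' = 246.8941 keV

Fractional energy loss:
(E₀ - E')/E₀ = (353.8000 - 246.8941)/353.8000
= 106.9059/353.8000
= 0.3022
= 30.22%

(Intermediate values are shown rounded; full precision is carried through to the final answer.)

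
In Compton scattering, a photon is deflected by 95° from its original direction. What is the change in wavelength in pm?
2.6378 pm

Using the Compton scattering formula:
Δλ = λ_C(1 - cos θ)

where λ_C = h/(m_e·c) ≈ 2.4263 pm is the Compton wavelength of an electron.

For θ = 95°:
cos(95°) = -0.0872
1 - cos(95°) = 1.0872

Δλ = 2.4263 × 1.0872
Δλ = 2.6378 pm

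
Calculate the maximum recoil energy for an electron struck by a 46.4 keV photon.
7.1314 keV

Maximum energy transfer occurs at θ = 180° (backscattering).

Initial photon: E₀ = 46.4 keV → λ₀ = 26.7207 pm

Maximum Compton shift (at 180°):
Δλ_max = 2λ_C = 2 × 2.4263 = 4.8526 pm

Final wavelength:
λ' = 26.7207 + 4.8526 = 31.5734 pm

Minimum photon energy (maximum energy to electron):
E'_min = hc/λ' = 39.2686 keV

Maximum electron kinetic energy:
K_max = E₀ - E'_min = 46.4000 - 39.2686 = 7.1314 keV

(Intermediate values are shown rounded; full precision is carried through to the final answer.)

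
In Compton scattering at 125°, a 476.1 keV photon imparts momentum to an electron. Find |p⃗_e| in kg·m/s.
3.2481e-22 kg·m/s

The electron is initially at rest, so by conservation of momentum:
p⃗_e = p⃗₀ − p⃗'  (incident photon momentum minus scattered photon momentum)

Photon momentum magnitudes (p = h/λ = E/c):
λ₀ = hc/E₀ = 2.6042 pm → p₀ = h/λ₀ = 2.5444e-22 kg·m/s
Δλ = λ_C(1 − cos 125°) = 3.8180 pm
λ' = 6.4221 pm → p' = h/λ' = 1.0318e-22 kg·m/s

The scattered photon makes angle θ = 125° with the incident direction, so by the law of cosines:
|p⃗_e|² = p₀² + p'² − 2p₀p'cos θ
|p⃗_e|² = (2.5444e-22)² + (1.0318e-22)² − 2·2.5444e-22·1.0318e-22·cos(125°)
|p⃗_e| = 3.2481e-22 kg·m/s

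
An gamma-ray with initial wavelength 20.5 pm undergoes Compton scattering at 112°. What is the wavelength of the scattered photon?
23.8352 pm

Using the Compton scattering formula:
λ' = λ + Δλ = λ + λ_C(1 - cos θ)

Given:
- Initial wavelength λ = 20.5 pm
- Scattering angle θ = 112°
- Compton wavelength λ_C ≈ 2.4263 pm

Calculate the shift:
Δλ = 2.4263 × (1 - cos(112°))
Δλ = 2.4263 × 1.3746
Δλ = 3.3352 pm

Final wavelength:
λ' = 20.5 + 3.3352 = 23.8352 pm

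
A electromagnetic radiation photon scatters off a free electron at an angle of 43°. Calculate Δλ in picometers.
0.6518 pm

Using the Compton scattering formula:
Δλ = λ_C(1 - cos θ)

where λ_C = h/(m_e·c) ≈ 2.4263 pm is the Compton wavelength of an electron.

For θ = 43°:
cos(43°) = 0.7314
1 - cos(43°) = 0.2686

Δλ = 2.4263 × 0.2686
Δλ = 0.6518 pm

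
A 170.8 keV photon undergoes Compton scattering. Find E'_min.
102.3677 keV (at θ = 180°)

The scattered photon has minimum energy when its wavelength is maximum, i.e., when the Compton shift Δλ = λ_C(1 − cos θ) is maximum. This occurs at θ = 180° (backscattering), giving Δλ_max = 2λ_C = 4.8526 pm.

Initial wavelength: λ₀ = hc/E₀ = 7.2590 pm
Maximum final wavelength: λ'_max = λ₀ + 2λ_C = 7.2590 + 4.8526 = 12.1116 pm
Minimum final energy: E'_min = hc/λ'_max = 102.3677 keV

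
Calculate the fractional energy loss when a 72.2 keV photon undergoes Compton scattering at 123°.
0.1791 (or 17.91%)

Calculate initial and final photon energies:

Initial: E₀ = 72.2 keV → λ₀ = 17.1723 pm
Compton shift: Δλ = 3.7478 pm
Final wavelength: λ' = 20.9201 pm
Final energy: E' = 59.2656 keV

Fractional energy loss:
(E₀ - E')/E₀ = (72.2000 - 59.2656)/72.2000
= 12.9344/72.2000
= 0.1791
= 17.91%

(Intermediate values are shown rounded; full precision is carried through to the final answer.)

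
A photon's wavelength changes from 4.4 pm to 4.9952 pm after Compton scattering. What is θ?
41.00°

First find the wavelength shift:
Δλ = λ' - λ = 4.9952 - 4.4 = 0.5952 pm

Using Δλ = λ_C(1 - cos θ), with λ_C = h/(m_e·c) ≈ 2.42631024 pm:
cos θ = 1 - Δλ/λ_C
cos θ = 1 - 0.5952/2.42631024
cos θ = 0.754689

θ = arccos(0.754689)
θ = 41.00°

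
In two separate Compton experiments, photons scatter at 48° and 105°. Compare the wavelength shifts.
105° produces the larger shift by a factor of 3.805

Calculate both shifts using Δλ = λ_C(1 - cos θ):

For θ₁ = 48°:
Δλ₁ = 2.4263 × (1 - cos(48°))
Δλ₁ = 2.4263 × 0.3309
Δλ₁ = 0.8028 pm

For θ₂ = 105°:
Δλ₂ = 2.4263 × (1 - cos(105°))
Δλ₂ = 2.4263 × 1.2588
Δλ₂ = 3.0543 pm

The 105° angle produces the larger shift.
Ratio: 3.0543/0.8028 = 3.805

(Intermediate values are shown rounded; full precision is carried through to the final answer.)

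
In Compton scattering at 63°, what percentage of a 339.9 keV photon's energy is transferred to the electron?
0.2664 (or 26.64%)

Calculate initial and final photon energies:

Initial: E₀ = 339.9 keV → λ₀ = 3.6477 pm
Compton shift: Δλ = 1.3248 pm
Final wavelength: λ' = 4.9725 pm
Final energy: E' = 249.3420 keV

Fractional energy loss:
(E₀ - E')/E₀ = (339.9000 - 249.3420)/339.9000
= 90.5580/339.9000
= 0.2664
= 26.64%

(Intermediate values are shown rounded; full precision is carried through to the final answer.)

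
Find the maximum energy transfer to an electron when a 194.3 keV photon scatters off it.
83.9318 keV

Maximum energy transfer occurs at θ = 180° (backscattering).

Initial photon: E₀ = 194.3 keV → λ₀ = 6.3811 pm

Maximum Compton shift (at 180°):
Δλ_max = 2λ_C = 2 × 2.4263 = 4.8526 pm

Final wavelength:
λ' = 6.3811 + 4.8526 = 11.2337 pm

Minimum photon energy (maximum energy to electron):
E'_min = hc/λ' = 110.3682 keV

Maximum electron kinetic energy:
K_max = E₀ - E'_min = 194.3000 - 110.3682 = 83.9318 keV

(Intermediate values are shown rounded; full precision is carried through to the final answer.)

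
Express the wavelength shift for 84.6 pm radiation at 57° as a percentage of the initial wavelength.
1.3060%

Calculate the Compton shift:
Δλ = λ_C(1 - cos(57°))
Δλ = 2.4263 × (1 - cos(57°))
Δλ = 2.4263 × 0.4554
Δλ = 1.1048 pm

Percentage change:
(Δλ/λ₀) × 100 = (1.1048/84.6) × 100
= 1.3060%

(Intermediate values are shown rounded; full precision is carried through to the final answer.)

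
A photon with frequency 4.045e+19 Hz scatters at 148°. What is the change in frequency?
1.525e+19 Hz (decrease)

Convert frequency to wavelength (c = 299792458 m/s):
λ₀ = c/f₀ = 299792458/4.045e+19 = 7.4114328e-12 m = 7.4114 pm

Calculate Compton shift:
Δλ = λ_C(1 - cos(148°)) = 4.4839 pm

Final wavelength:
λ' = λ₀ + Δλ = 7.4114 + 4.4839 = 11.8954 pm

Final frequency:
f' = c/λ' = 299792458/1.1895371e-11 = 2.5202447e+19 Hz

Frequency shift (decrease):
Δf = f₀ - f' = 4.045e+19 - 2.5202447e+19 = 1.525e+19 Hz

(Intermediate values are shown rounded; full precision is carried through to the final answer.)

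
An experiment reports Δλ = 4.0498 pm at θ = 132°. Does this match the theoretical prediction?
Yes, consistent

Calculate the expected shift for θ = 132°:

Δλ_expected = λ_C(1 - cos(132°))
Δλ_expected = 2.4263 × (1 - cos(132°))
Δλ_expected = 2.4263 × 1.6691
Δλ_expected = 4.0498 pm

Given shift: 4.0498 pm
Expected shift: 4.0498 pm
Difference: 0.0000 pm

The values match. This is consistent with Compton scattering at the stated angle.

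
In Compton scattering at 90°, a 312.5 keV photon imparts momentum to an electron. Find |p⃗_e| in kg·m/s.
1.9655e-22 kg·m/s

The electron is initially at rest, so by conservation of momentum:
p⃗_e = p⃗₀ − p⃗'  (incident photon momentum minus scattered photon momentum)

Photon momentum magnitudes (p = h/λ = E/c):
λ₀ = hc/E₀ = 3.9675 pm → p₀ = h/λ₀ = 1.6701e-22 kg·m/s
Δλ = λ_C(1 − cos 90°) = 2.4263 pm
λ' = 6.3938 pm → p' = h/λ' = 1.0363e-22 kg·m/s

The scattered photon makes angle θ = 90° with the incident direction, so by the law of cosines:
|p⃗_e|² = p₀² + p'² − 2p₀p'cos θ
|p⃗_e|² = (1.6701e-22)² + (1.0363e-22)² − 2·1.6701e-22·1.0363e-22·cos(90°)
|p⃗_e| = 1.9655e-22 kg·m/s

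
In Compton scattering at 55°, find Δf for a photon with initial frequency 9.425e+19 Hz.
2.313e+19 Hz (decrease)

Convert frequency to wavelength (c = 299792458 m/s):
λ₀ = c/f₀ = 299792458/9.425e+19 = 3.1808218e-12 m = 3.1808 pm

Calculate Compton shift:
Δλ = λ_C(1 - cos(55°)) = 1.0346 pm

Final wavelength:
λ' = λ₀ + Δλ = 3.1808 + 1.0346 = 4.2155 pm

Final frequency:
f' = c/λ' = 299792458/4.2154577e-12 = 7.1117416e+19 Hz

Frequency shift (decrease):
Δf = f₀ - f' = 9.425e+19 - 7.1117416e+19 = 2.313e+19 Hz

(Intermediate values are shown rounded; full precision is carried through to the final answer.)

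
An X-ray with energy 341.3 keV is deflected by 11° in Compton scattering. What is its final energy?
337.1626 keV

First convert energy to wavelength:
λ = hc/E, with hc ≈ 1239.842 keV·pm (i.e. 1239.842 eV·nm)

For E = 341.3 keV = 341300 eV:
λ = 1239.842 keV·pm / 341.3 keV
λ = 3.6327 pm

Calculate the Compton shift:
Δλ = λ_C(1 - cos(11°)) = 2.4263 × 0.0184
Δλ = 0.0446 pm

Final wavelength:
λ' = 3.6327 + 0.0446 = 3.6773 pm

Final energy:
E' = hc/λ' = 1239.842 / 3.6773 = 337.1626 keV

(Intermediate values are shown rounded; full precision is carried through to the final answer.)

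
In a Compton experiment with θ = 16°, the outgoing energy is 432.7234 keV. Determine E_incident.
447.4001 keV

Convert final energy to wavelength (hc ≈ 1239.842 keV·pm):
λ' = hc/E' = 1239.842 / 432.7234 = 2.8652 pm

Calculate the Compton shift:
Δλ = λ_C(1 - cos(16°))
Δλ = 2.4263 × (1 - cos(16°))
Δλ = 0.0940 pm

Initial wavelength:
λ = λ' - Δλ = 2.8652 - 0.0940 = 2.7712 pm

Initial energy:
E = hc/λ = 1239.842 / 2.7712 = 447.4001 keV

(Intermediate values are shown rounded; full precision is carried through to the final answer.)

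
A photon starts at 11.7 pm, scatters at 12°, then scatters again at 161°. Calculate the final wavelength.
16.4735 pm

Apply Compton shift twice:

First scattering at θ₁ = 12°:
Δλ₁ = λ_C(1 - cos(12°))
Δλ₁ = 2.4263 × 0.0219
Δλ₁ = 0.0530 pm

After first scattering:
λ₁ = 11.7 + 0.0530 = 11.7530 pm

Second scattering at θ₂ = 161°:
Δλ₂ = λ_C(1 - cos(161°))
Δλ₂ = 2.4263 × 1.9455
Δλ₂ = 4.7204 pm

Final wavelength:
λ₂ = 11.7530 + 4.7204 = 16.4735 pm

Total shift: Δλ_total = 0.0530 + 4.7204 = 4.7735 pm

(Intermediate values are shown rounded; full precision is carried through to the final answer.)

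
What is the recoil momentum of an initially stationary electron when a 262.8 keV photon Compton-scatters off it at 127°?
1.9666e-22 kg·m/s

The electron is initially at rest, so by conservation of momentum:
p⃗_e = p⃗₀ − p⃗'  (incident photon momentum minus scattered photon momentum)

Photon momentum magnitudes (p = h/λ = E/c):
λ₀ = hc/E₀ = 4.7178 pm → p₀ = h/λ₀ = 1.4045e-22 kg·m/s
Δλ = λ_C(1 − cos 127°) = 3.8865 pm
λ' = 8.6043 pm → p' = h/λ' = 7.7009e-23 kg·m/s

The scattered photon makes angle θ = 127° with the incident direction, so by the law of cosines:
|p⃗_e|² = p₀² + p'² − 2p₀p'cos θ
|p⃗_e|² = (1.4045e-22)² + (7.7009e-23)² − 2·1.4045e-22·7.7009e-23·cos(127°)
|p⃗_e| = 1.9666e-22 kg·m/s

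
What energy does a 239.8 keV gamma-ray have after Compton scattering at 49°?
206.4743 keV

First convert energy to wavelength:
λ = hc/E, with hc ≈ 1239.842 keV·pm (i.e. 1239.842 eV·nm)

For E = 239.8 keV = 239800 eV:
λ = 1239.842 keV·pm / 239.8 keV
λ = 5.1703 pm

Calculate the Compton shift:
Δλ = λ_C(1 - cos(49°)) = 2.4263 × 0.3439
Δλ = 0.8345 pm

Final wavelength:
λ' = 5.1703 + 0.8345 = 6.0048 pm

Final energy:
E' = hc/λ' = 1239.842 / 6.0048 = 206.4743 keV

(Intermediate values are shown rounded; full precision is carried through to the final answer.)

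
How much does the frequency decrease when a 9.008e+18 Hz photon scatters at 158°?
1.110e+18 Hz (decrease)

Convert frequency to wavelength (c = 299792458 m/s):
λ₀ = c/f₀ = 299792458/9.008e+18 = 3.3280690e-11 m = 33.2807 pm

Calculate Compton shift:
Δλ = λ_C(1 - cos(158°)) = 4.6759 pm

Final wavelength:
λ' = λ₀ + Δλ = 33.2807 + 4.6759 = 37.9566 pm

Final frequency:
f' = c/λ' = 299792458/3.7956636e-11 = 7.8982884e+18 Hz

Frequency shift (decrease):
Δf = f₀ - f' = 9.008e+18 - 7.8982884e+18 = 1.110e+18 Hz

(Intermediate values are shown rounded; full precision is carried through to the final answer.)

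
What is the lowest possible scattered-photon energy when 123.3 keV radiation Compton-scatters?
83.1656 keV (at θ = 180°)

The scattered photon has minimum energy when its wavelength is maximum, i.e., when the Compton shift Δλ = λ_C(1 − cos θ) is maximum. This occurs at θ = 180° (backscattering), giving Δλ_max = 2λ_C = 4.8526 pm.

Initial wavelength: λ₀ = hc/E₀ = 10.0555 pm
Maximum final wavelength: λ'_max = λ₀ + 2λ_C = 10.0555 + 4.8526 = 14.9081 pm
Minimum final energy: E'_min = hc/λ'_max = 83.1656 keV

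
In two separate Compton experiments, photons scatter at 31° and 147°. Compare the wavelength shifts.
147° produces the larger shift by a factor of 12.873

Calculate both shifts using Δλ = λ_C(1 - cos θ):

For θ₁ = 31°:
Δλ₁ = 2.4263 × (1 - cos(31°))
Δλ₁ = 2.4263 × 0.1428
Δλ₁ = 0.3466 pm

For θ₂ = 147°:
Δλ₂ = 2.4263 × (1 - cos(147°))
Δλ₂ = 2.4263 × 1.8387
Δλ₂ = 4.4612 pm

The 147° angle produces the larger shift.
Ratio: 4.4612/0.3466 = 12.873

(Intermediate values are shown rounded; full precision is carried through to the final answer.)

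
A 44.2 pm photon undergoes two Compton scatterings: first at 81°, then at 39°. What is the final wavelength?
46.7875 pm

Apply Compton shift twice:

First scattering at θ₁ = 81°:
Δλ₁ = λ_C(1 - cos(81°))
Δλ₁ = 2.4263 × 0.8436
Δλ₁ = 2.0468 pm

After first scattering:
λ₁ = 44.2 + 2.0468 = 46.2468 pm

Second scattering at θ₂ = 39°:
Δλ₂ = λ_C(1 - cos(39°))
Δλ₂ = 2.4263 × 0.2229
Δλ₂ = 0.5407 pm

Final wavelength:
λ₂ = 46.2468 + 0.5407 = 46.7875 pm

Total shift: Δλ_total = 2.0468 + 0.5407 = 2.5875 pm

(Intermediate values are shown rounded; full precision is carried through to the final answer.)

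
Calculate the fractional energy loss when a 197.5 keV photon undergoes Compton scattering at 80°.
0.2421 (or 24.21%)

Calculate initial and final photon energies:

Initial: E₀ = 197.5 keV → λ₀ = 6.2777 pm
Compton shift: Δλ = 2.0050 pm
Final wavelength: λ' = 8.2827 pm
Final energy: E' = 149.6912 keV

Fractional energy loss:
(E₀ - E')/E₀ = (197.5000 - 149.6912)/197.5000
= 47.8088/197.5000
= 0.2421
= 24.21%

(Intermediate values are shown rounded; full precision is carried through to the final answer.)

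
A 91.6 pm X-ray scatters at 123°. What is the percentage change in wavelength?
4.0915%

Calculate the Compton shift:
Δλ = λ_C(1 - cos(123°))
Δλ = 2.4263 × (1 - cos(123°))
Δλ = 2.4263 × 1.5446
Δλ = 3.7478 pm

Percentage change:
(Δλ/λ₀) × 100 = (3.7478/91.6) × 100
= 4.0915%

(Intermediate values are shown rounded; full precision is carried through to the final answer.)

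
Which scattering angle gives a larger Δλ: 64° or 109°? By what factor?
109° produces the larger shift by a factor of 2.360

Calculate both shifts using Δλ = λ_C(1 - cos θ):

For θ₁ = 64°:
Δλ₁ = 2.4263 × (1 - cos(64°))
Δλ₁ = 2.4263 × 0.5616
Δλ₁ = 1.3627 pm

For θ₂ = 109°:
Δλ₂ = 2.4263 × (1 - cos(109°))
Δλ₂ = 2.4263 × 1.3256
Δλ₂ = 3.2162 pm

The 109° angle produces the larger shift.
Ratio: 3.2162/1.3627 = 2.360

(Intermediate values are shown rounded; full precision is carried through to the final answer.)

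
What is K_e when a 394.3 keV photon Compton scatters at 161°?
236.6565 keV

By energy conservation: K_e = E_initial - E_final

First find the scattered photon energy:
Initial wavelength: λ = hc/E = 3.1444 pm
Compton shift: Δλ = λ_C(1 - cos(161°)) = 4.7204 pm
Final wavelength: λ' = 3.1444 + 4.7204 = 7.8648 pm
Final photon energy: E' = hc/λ' = 157.6435 keV

Electron kinetic energy:
K_e = E - E' = 394.3000 - 157.6435 = 236.6565 keV

(Intermediate values are shown rounded; full precision is carried through to the final answer.)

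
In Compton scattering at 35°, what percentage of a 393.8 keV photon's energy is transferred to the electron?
0.1223 (or 12.23%)

Calculate initial and final photon energies:

Initial: E₀ = 393.8 keV → λ₀ = 3.1484 pm
Compton shift: Δλ = 0.4388 pm
Final wavelength: λ' = 3.5872 pm
Final energy: E' = 345.6296 keV

Fractional energy loss:
(E₀ - E')/E₀ = (393.8000 - 345.6296)/393.8000
= 48.1704/393.8000
= 0.1223
= 12.23%

(Intermediate values are shown rounded; full precision is carried through to the final answer.)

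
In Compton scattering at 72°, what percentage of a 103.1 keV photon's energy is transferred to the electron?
0.1224 (or 12.24%)

Calculate initial and final photon energies:

Initial: E₀ = 103.1 keV → λ₀ = 12.0256 pm
Compton shift: Δλ = 1.6765 pm
Final wavelength: λ' = 13.7022 pm
Final energy: E' = 90.4851 keV

Fractional energy loss:
(E₀ - E')/E₀ = (103.1000 - 90.4851)/103.1000
= 12.6149/103.1000
= 0.1224
= 12.24%

(Intermediate values are shown rounded; full precision is carried through to the final answer.)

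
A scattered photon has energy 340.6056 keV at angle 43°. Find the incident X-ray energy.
414.9000 keV

Convert final energy to wavelength (hc ≈ 1239.842 keV·pm):
λ' = hc/E' = 1239.842 / 340.6056 = 3.6401 pm

Calculate the Compton shift:
Δλ = λ_C(1 - cos(43°))
Δλ = 2.4263 × (1 - cos(43°))
Δλ = 0.6518 pm

Initial wavelength:
λ = λ' - Δλ = 3.6401 - 0.6518 = 2.9883 pm

Initial energy:
E = hc/λ = 1239.842 / 2.9883 = 414.9000 keV

(Intermediate values are shown rounded; full precision is carried through to the final answer.)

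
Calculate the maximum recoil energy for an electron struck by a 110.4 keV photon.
33.3101 keV

Maximum energy transfer occurs at θ = 180° (backscattering).

Initial photon: E₀ = 110.4 keV → λ₀ = 11.2305 pm

Maximum Compton shift (at 180°):
Δλ_max = 2λ_C = 2 × 2.4263 = 4.8526 pm

Final wavelength:
λ' = 11.2305 + 4.8526 = 16.0831 pm

Minimum photon energy (maximum energy to electron):
E'_min = hc/λ' = 77.0899 keV

Maximum electron kinetic energy:
K_max = E₀ - E'_min = 110.4000 - 77.0899 = 33.3101 keV

(Intermediate values are shown rounded; full precision is carried through to the final answer.)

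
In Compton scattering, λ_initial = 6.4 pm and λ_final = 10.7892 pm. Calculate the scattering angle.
144.00°

First find the wavelength shift:
Δλ = λ' - λ = 10.7892 - 6.4 = 4.3892 pm

Using Δλ = λ_C(1 - cos θ), with λ_C = h/(m_e·c) ≈ 2.42631024 pm:
cos θ = 1 - Δλ/λ_C
cos θ = 1 - 4.3892/2.42631024
cos θ = -0.809002

θ = arccos(-0.809002)
θ = 144.00°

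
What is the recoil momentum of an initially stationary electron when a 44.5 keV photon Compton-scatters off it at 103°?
3.5459e-23 kg·m/s

The electron is initially at rest, so by conservation of momentum:
p⃗_e = p⃗₀ − p⃗'  (incident photon momentum minus scattered photon momentum)

Photon momentum magnitudes (p = h/λ = E/c):
λ₀ = hc/E₀ = 27.8616 pm → p₀ = h/λ₀ = 2.3782e-23 kg·m/s
Δλ = λ_C(1 − cos 103°) = 2.9721 pm
λ' = 30.8337 pm → p' = h/λ' = 2.1490e-23 kg·m/s

The scattered photon makes angle θ = 103° with the incident direction, so by the law of cosines:
|p⃗_e|² = p₀² + p'² − 2p₀p'cos θ
|p⃗_e|² = (2.3782e-23)² + (2.1490e-23)² − 2·2.3782e-23·2.1490e-23·cos(103°)
|p⃗_e| = 3.5459e-23 kg·m/s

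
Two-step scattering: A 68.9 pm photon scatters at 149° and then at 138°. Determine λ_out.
77.6355 pm

Apply Compton shift twice:

First scattering at θ₁ = 149°:
Δλ₁ = λ_C(1 - cos(149°))
Δλ₁ = 2.4263 × 1.8572
Δλ₁ = 4.5061 pm

After first scattering:
λ₁ = 68.9 + 4.5061 = 73.4061 pm

Second scattering at θ₂ = 138°:
Δλ₂ = λ_C(1 - cos(138°))
Δλ₂ = 2.4263 × 1.7431
Δλ₂ = 4.2294 pm

Final wavelength:
λ₂ = 73.4061 + 4.2294 = 77.6355 pm

Total shift: Δλ_total = 4.5061 + 4.2294 = 8.7355 pm

(Intermediate values are shown rounded; full precision is carried through to the final answer.)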